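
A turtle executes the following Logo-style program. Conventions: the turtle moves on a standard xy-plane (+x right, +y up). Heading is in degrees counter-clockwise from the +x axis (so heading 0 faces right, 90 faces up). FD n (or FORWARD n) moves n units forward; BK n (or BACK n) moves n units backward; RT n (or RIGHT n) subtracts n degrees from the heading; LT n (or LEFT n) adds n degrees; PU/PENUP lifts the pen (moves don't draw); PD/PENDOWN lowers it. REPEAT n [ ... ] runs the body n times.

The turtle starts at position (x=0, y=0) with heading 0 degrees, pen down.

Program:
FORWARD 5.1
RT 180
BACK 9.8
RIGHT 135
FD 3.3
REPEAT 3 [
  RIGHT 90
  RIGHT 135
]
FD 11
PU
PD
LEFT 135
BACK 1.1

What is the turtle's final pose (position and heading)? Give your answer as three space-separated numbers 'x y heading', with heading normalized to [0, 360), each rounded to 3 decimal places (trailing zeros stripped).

Answer: 18.011 14.111 225

Derivation:
Executing turtle program step by step:
Start: pos=(0,0), heading=0, pen down
FD 5.1: (0,0) -> (5.1,0) [heading=0, draw]
RT 180: heading 0 -> 180
BK 9.8: (5.1,0) -> (14.9,0) [heading=180, draw]
RT 135: heading 180 -> 45
FD 3.3: (14.9,0) -> (17.233,2.333) [heading=45, draw]
REPEAT 3 [
  -- iteration 1/3 --
  RT 90: heading 45 -> 315
  RT 135: heading 315 -> 180
  -- iteration 2/3 --
  RT 90: heading 180 -> 90
  RT 135: heading 90 -> 315
  -- iteration 3/3 --
  RT 90: heading 315 -> 225
  RT 135: heading 225 -> 90
]
FD 11: (17.233,2.333) -> (17.233,13.333) [heading=90, draw]
PU: pen up
PD: pen down
LT 135: heading 90 -> 225
BK 1.1: (17.233,13.333) -> (18.011,14.111) [heading=225, draw]
Final: pos=(18.011,14.111), heading=225, 5 segment(s) drawn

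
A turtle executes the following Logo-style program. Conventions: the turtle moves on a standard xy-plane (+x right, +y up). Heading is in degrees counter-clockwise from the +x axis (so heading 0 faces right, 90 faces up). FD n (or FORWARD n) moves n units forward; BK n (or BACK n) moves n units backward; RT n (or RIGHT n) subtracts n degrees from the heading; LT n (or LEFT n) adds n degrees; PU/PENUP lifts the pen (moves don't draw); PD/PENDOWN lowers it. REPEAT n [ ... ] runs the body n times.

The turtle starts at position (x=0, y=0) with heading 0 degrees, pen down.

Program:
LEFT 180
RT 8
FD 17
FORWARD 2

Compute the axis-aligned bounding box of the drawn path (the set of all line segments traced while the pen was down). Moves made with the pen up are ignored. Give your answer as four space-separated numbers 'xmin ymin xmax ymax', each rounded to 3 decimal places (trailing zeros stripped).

Executing turtle program step by step:
Start: pos=(0,0), heading=0, pen down
LT 180: heading 0 -> 180
RT 8: heading 180 -> 172
FD 17: (0,0) -> (-16.835,2.366) [heading=172, draw]
FD 2: (-16.835,2.366) -> (-18.815,2.644) [heading=172, draw]
Final: pos=(-18.815,2.644), heading=172, 2 segment(s) drawn

Segment endpoints: x in {-18.815, -16.835, 0}, y in {0, 2.366, 2.644}
xmin=-18.815, ymin=0, xmax=0, ymax=2.644

Answer: -18.815 0 0 2.644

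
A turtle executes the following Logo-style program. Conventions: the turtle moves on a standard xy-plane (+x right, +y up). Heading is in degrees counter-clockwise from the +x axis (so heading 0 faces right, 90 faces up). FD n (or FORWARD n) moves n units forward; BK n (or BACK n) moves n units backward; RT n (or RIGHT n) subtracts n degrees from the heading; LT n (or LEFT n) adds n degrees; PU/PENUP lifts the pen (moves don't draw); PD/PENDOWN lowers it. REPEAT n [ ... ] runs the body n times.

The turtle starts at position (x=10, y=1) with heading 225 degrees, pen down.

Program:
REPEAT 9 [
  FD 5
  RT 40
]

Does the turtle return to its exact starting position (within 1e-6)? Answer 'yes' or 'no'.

Executing turtle program step by step:
Start: pos=(10,1), heading=225, pen down
REPEAT 9 [
  -- iteration 1/9 --
  FD 5: (10,1) -> (6.464,-2.536) [heading=225, draw]
  RT 40: heading 225 -> 185
  -- iteration 2/9 --
  FD 5: (6.464,-2.536) -> (1.483,-2.971) [heading=185, draw]
  RT 40: heading 185 -> 145
  -- iteration 3/9 --
  FD 5: (1.483,-2.971) -> (-2.612,-0.103) [heading=145, draw]
  RT 40: heading 145 -> 105
  -- iteration 4/9 --
  FD 5: (-2.612,-0.103) -> (-3.906,4.726) [heading=105, draw]
  RT 40: heading 105 -> 65
  -- iteration 5/9 --
  FD 5: (-3.906,4.726) -> (-1.793,9.258) [heading=65, draw]
  RT 40: heading 65 -> 25
  -- iteration 6/9 --
  FD 5: (-1.793,9.258) -> (2.738,11.371) [heading=25, draw]
  RT 40: heading 25 -> 345
  -- iteration 7/9 --
  FD 5: (2.738,11.371) -> (7.568,10.077) [heading=345, draw]
  RT 40: heading 345 -> 305
  -- iteration 8/9 --
  FD 5: (7.568,10.077) -> (10.436,5.981) [heading=305, draw]
  RT 40: heading 305 -> 265
  -- iteration 9/9 --
  FD 5: (10.436,5.981) -> (10,1) [heading=265, draw]
  RT 40: heading 265 -> 225
]
Final: pos=(10,1), heading=225, 9 segment(s) drawn

Start position: (10, 1)
Final position: (10, 1)
Distance = 0; < 1e-6 -> CLOSED

Answer: yes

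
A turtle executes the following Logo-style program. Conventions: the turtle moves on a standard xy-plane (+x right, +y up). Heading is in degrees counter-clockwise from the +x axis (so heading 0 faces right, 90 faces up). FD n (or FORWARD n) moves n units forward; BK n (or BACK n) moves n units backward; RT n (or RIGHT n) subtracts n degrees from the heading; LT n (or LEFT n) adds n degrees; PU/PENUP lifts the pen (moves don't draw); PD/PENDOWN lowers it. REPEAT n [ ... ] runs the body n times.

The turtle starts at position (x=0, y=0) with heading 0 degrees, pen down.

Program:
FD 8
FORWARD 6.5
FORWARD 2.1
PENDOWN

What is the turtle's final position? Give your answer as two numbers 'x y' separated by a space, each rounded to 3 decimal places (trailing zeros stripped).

Answer: 16.6 0

Derivation:
Executing turtle program step by step:
Start: pos=(0,0), heading=0, pen down
FD 8: (0,0) -> (8,0) [heading=0, draw]
FD 6.5: (8,0) -> (14.5,0) [heading=0, draw]
FD 2.1: (14.5,0) -> (16.6,0) [heading=0, draw]
PD: pen down
Final: pos=(16.6,0), heading=0, 3 segment(s) drawn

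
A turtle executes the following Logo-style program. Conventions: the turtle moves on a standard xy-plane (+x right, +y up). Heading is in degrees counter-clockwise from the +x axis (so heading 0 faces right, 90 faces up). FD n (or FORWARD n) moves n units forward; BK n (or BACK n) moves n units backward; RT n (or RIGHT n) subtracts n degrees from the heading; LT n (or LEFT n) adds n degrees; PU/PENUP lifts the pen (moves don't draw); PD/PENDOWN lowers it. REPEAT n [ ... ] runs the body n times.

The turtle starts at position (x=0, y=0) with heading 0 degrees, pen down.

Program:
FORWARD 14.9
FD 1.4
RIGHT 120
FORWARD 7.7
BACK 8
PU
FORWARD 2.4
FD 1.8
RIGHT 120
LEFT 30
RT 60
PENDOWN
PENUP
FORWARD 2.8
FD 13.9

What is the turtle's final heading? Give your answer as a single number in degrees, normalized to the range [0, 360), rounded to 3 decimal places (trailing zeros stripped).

Answer: 90

Derivation:
Executing turtle program step by step:
Start: pos=(0,0), heading=0, pen down
FD 14.9: (0,0) -> (14.9,0) [heading=0, draw]
FD 1.4: (14.9,0) -> (16.3,0) [heading=0, draw]
RT 120: heading 0 -> 240
FD 7.7: (16.3,0) -> (12.45,-6.668) [heading=240, draw]
BK 8: (12.45,-6.668) -> (16.45,0.26) [heading=240, draw]
PU: pen up
FD 2.4: (16.45,0.26) -> (15.25,-1.819) [heading=240, move]
FD 1.8: (15.25,-1.819) -> (14.35,-3.377) [heading=240, move]
RT 120: heading 240 -> 120
LT 30: heading 120 -> 150
RT 60: heading 150 -> 90
PD: pen down
PU: pen up
FD 2.8: (14.35,-3.377) -> (14.35,-0.577) [heading=90, move]
FD 13.9: (14.35,-0.577) -> (14.35,13.323) [heading=90, move]
Final: pos=(14.35,13.323), heading=90, 4 segment(s) drawn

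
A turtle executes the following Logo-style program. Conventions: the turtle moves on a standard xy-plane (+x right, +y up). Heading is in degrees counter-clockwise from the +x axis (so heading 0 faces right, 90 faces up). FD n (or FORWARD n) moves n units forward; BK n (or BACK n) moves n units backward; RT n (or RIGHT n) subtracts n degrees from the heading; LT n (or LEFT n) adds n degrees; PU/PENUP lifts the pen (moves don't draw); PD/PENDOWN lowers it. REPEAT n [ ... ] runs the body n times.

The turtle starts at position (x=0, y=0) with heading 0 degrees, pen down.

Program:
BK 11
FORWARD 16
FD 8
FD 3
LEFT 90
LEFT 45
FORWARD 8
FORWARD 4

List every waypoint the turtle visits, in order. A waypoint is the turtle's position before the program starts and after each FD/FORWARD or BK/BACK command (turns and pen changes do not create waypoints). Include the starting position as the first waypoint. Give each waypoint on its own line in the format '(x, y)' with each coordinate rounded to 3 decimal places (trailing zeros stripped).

Answer: (0, 0)
(-11, 0)
(5, 0)
(13, 0)
(16, 0)
(10.343, 5.657)
(7.515, 8.485)

Derivation:
Executing turtle program step by step:
Start: pos=(0,0), heading=0, pen down
BK 11: (0,0) -> (-11,0) [heading=0, draw]
FD 16: (-11,0) -> (5,0) [heading=0, draw]
FD 8: (5,0) -> (13,0) [heading=0, draw]
FD 3: (13,0) -> (16,0) [heading=0, draw]
LT 90: heading 0 -> 90
LT 45: heading 90 -> 135
FD 8: (16,0) -> (10.343,5.657) [heading=135, draw]
FD 4: (10.343,5.657) -> (7.515,8.485) [heading=135, draw]
Final: pos=(7.515,8.485), heading=135, 6 segment(s) drawn
Waypoints (7 total):
(0, 0)
(-11, 0)
(5, 0)
(13, 0)
(16, 0)
(10.343, 5.657)
(7.515, 8.485)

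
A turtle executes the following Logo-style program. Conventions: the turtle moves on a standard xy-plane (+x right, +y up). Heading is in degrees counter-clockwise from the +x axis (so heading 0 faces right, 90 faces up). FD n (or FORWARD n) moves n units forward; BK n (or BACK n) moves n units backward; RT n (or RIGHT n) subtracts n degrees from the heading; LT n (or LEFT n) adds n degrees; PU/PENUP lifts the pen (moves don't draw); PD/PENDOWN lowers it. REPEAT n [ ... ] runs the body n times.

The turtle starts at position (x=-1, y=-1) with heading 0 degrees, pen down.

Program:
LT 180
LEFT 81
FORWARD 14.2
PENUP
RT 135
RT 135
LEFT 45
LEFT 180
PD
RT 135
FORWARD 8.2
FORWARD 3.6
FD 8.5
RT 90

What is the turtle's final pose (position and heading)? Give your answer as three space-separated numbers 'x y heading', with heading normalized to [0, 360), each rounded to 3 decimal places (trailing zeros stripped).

Executing turtle program step by step:
Start: pos=(-1,-1), heading=0, pen down
LT 180: heading 0 -> 180
LT 81: heading 180 -> 261
FD 14.2: (-1,-1) -> (-3.221,-15.025) [heading=261, draw]
PU: pen up
RT 135: heading 261 -> 126
RT 135: heading 126 -> 351
LT 45: heading 351 -> 36
LT 180: heading 36 -> 216
PD: pen down
RT 135: heading 216 -> 81
FD 8.2: (-3.221,-15.025) -> (-1.939,-6.926) [heading=81, draw]
FD 3.6: (-1.939,-6.926) -> (-1.375,-3.37) [heading=81, draw]
FD 8.5: (-1.375,-3.37) -> (-0.046,5.025) [heading=81, draw]
RT 90: heading 81 -> 351
Final: pos=(-0.046,5.025), heading=351, 4 segment(s) drawn

Answer: -0.046 5.025 351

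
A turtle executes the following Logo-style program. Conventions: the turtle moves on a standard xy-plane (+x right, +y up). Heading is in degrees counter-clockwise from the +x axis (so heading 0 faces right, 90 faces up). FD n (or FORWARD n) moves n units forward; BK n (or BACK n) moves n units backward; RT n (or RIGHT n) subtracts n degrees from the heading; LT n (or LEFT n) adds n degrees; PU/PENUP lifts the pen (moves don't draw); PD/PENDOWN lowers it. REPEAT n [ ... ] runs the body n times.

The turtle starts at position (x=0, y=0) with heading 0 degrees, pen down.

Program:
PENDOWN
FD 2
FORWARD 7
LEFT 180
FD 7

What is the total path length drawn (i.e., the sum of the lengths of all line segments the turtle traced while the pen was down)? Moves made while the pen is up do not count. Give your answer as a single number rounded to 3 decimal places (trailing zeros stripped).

Answer: 16

Derivation:
Executing turtle program step by step:
Start: pos=(0,0), heading=0, pen down
PD: pen down
FD 2: (0,0) -> (2,0) [heading=0, draw]
FD 7: (2,0) -> (9,0) [heading=0, draw]
LT 180: heading 0 -> 180
FD 7: (9,0) -> (2,0) [heading=180, draw]
Final: pos=(2,0), heading=180, 3 segment(s) drawn

Segment lengths:
  seg 1: (0,0) -> (2,0), length = 2
  seg 2: (2,0) -> (9,0), length = 7
  seg 3: (9,0) -> (2,0), length = 7
Total = 16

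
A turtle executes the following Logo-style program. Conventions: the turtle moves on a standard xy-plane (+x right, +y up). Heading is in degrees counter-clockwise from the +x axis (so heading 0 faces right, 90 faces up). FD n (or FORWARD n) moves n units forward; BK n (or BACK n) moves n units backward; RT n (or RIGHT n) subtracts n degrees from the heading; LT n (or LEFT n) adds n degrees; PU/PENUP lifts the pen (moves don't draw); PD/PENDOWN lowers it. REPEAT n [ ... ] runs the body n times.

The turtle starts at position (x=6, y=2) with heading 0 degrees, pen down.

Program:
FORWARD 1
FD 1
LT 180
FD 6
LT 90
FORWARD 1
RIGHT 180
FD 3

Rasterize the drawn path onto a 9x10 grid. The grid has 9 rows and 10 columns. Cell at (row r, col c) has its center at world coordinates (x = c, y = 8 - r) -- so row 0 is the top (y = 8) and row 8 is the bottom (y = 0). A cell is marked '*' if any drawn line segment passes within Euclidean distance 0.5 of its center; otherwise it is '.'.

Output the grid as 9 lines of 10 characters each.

Answer: ..........
..........
..........
..........
..*.......
..*.......
..*******.
..*.......
..........

Derivation:
Segment 0: (6,2) -> (7,2)
Segment 1: (7,2) -> (8,2)
Segment 2: (8,2) -> (2,2)
Segment 3: (2,2) -> (2,1)
Segment 4: (2,1) -> (2,4)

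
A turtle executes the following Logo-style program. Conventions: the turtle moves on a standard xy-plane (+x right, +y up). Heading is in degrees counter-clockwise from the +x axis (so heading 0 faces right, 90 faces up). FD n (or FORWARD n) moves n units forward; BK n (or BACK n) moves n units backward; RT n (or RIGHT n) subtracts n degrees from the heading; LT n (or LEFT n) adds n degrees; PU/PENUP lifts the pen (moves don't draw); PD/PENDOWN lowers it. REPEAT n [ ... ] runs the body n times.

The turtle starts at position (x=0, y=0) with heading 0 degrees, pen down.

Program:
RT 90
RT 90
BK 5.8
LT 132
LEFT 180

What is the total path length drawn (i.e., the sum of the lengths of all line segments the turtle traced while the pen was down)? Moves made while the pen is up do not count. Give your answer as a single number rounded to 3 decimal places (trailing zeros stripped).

Executing turtle program step by step:
Start: pos=(0,0), heading=0, pen down
RT 90: heading 0 -> 270
RT 90: heading 270 -> 180
BK 5.8: (0,0) -> (5.8,0) [heading=180, draw]
LT 132: heading 180 -> 312
LT 180: heading 312 -> 132
Final: pos=(5.8,0), heading=132, 1 segment(s) drawn

Segment lengths:
  seg 1: (0,0) -> (5.8,0), length = 5.8
Total = 5.8

Answer: 5.8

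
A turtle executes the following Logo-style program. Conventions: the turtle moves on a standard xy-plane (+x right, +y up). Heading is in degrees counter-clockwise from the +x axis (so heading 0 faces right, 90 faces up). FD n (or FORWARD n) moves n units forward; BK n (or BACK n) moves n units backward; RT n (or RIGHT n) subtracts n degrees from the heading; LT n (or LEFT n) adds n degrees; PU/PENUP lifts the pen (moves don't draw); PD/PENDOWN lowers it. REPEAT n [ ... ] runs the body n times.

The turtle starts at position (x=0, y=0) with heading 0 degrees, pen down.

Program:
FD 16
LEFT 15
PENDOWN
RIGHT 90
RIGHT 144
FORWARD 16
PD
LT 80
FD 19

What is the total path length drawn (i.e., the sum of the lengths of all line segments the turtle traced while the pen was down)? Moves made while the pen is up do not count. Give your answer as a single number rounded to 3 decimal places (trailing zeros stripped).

Executing turtle program step by step:
Start: pos=(0,0), heading=0, pen down
FD 16: (0,0) -> (16,0) [heading=0, draw]
LT 15: heading 0 -> 15
PD: pen down
RT 90: heading 15 -> 285
RT 144: heading 285 -> 141
FD 16: (16,0) -> (3.566,10.069) [heading=141, draw]
PD: pen down
LT 80: heading 141 -> 221
FD 19: (3.566,10.069) -> (-10.774,-2.396) [heading=221, draw]
Final: pos=(-10.774,-2.396), heading=221, 3 segment(s) drawn

Segment lengths:
  seg 1: (0,0) -> (16,0), length = 16
  seg 2: (16,0) -> (3.566,10.069), length = 16
  seg 3: (3.566,10.069) -> (-10.774,-2.396), length = 19
Total = 51

Answer: 51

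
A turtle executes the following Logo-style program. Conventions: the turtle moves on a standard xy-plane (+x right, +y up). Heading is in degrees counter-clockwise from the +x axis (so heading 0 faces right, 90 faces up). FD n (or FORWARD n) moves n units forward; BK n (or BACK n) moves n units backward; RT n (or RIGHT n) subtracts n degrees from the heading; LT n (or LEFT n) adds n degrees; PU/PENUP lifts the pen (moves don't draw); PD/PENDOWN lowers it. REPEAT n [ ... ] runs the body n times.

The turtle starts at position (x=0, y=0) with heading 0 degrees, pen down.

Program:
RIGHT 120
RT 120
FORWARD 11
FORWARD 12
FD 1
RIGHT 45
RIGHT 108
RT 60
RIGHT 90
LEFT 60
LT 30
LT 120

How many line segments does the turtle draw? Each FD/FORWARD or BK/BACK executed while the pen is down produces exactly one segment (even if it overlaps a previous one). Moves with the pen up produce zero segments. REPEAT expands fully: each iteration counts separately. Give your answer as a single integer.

Answer: 3

Derivation:
Executing turtle program step by step:
Start: pos=(0,0), heading=0, pen down
RT 120: heading 0 -> 240
RT 120: heading 240 -> 120
FD 11: (0,0) -> (-5.5,9.526) [heading=120, draw]
FD 12: (-5.5,9.526) -> (-11.5,19.919) [heading=120, draw]
FD 1: (-11.5,19.919) -> (-12,20.785) [heading=120, draw]
RT 45: heading 120 -> 75
RT 108: heading 75 -> 327
RT 60: heading 327 -> 267
RT 90: heading 267 -> 177
LT 60: heading 177 -> 237
LT 30: heading 237 -> 267
LT 120: heading 267 -> 27
Final: pos=(-12,20.785), heading=27, 3 segment(s) drawn
Segments drawn: 3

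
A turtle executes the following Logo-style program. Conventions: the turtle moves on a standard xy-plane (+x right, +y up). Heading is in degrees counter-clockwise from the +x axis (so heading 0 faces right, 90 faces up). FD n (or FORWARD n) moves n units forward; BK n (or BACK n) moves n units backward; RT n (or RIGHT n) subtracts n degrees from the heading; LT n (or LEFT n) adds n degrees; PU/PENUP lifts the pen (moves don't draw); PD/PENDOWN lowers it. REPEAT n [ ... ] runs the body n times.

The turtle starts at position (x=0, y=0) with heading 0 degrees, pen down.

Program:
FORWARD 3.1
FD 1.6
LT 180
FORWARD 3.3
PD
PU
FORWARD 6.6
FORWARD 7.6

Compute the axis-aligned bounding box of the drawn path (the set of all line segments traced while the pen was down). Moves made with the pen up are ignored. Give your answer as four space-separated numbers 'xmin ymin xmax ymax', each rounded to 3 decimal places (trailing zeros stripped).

Answer: 0 0 4.7 0

Derivation:
Executing turtle program step by step:
Start: pos=(0,0), heading=0, pen down
FD 3.1: (0,0) -> (3.1,0) [heading=0, draw]
FD 1.6: (3.1,0) -> (4.7,0) [heading=0, draw]
LT 180: heading 0 -> 180
FD 3.3: (4.7,0) -> (1.4,0) [heading=180, draw]
PD: pen down
PU: pen up
FD 6.6: (1.4,0) -> (-5.2,0) [heading=180, move]
FD 7.6: (-5.2,0) -> (-12.8,0) [heading=180, move]
Final: pos=(-12.8,0), heading=180, 3 segment(s) drawn

Segment endpoints: x in {0, 1.4, 3.1, 4.7}, y in {0, 0}
xmin=0, ymin=0, xmax=4.7, ymax=0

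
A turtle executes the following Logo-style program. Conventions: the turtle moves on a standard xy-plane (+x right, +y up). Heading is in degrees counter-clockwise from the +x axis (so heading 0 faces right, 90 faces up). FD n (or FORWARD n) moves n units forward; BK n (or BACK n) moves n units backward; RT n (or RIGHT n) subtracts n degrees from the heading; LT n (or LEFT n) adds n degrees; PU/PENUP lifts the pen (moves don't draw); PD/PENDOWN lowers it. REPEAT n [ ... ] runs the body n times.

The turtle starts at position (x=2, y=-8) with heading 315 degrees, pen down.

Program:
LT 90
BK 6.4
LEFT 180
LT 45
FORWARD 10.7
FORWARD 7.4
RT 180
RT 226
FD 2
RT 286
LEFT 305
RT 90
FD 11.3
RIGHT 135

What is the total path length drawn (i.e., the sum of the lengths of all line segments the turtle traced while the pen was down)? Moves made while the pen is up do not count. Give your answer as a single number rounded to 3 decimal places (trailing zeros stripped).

Answer: 37.8

Derivation:
Executing turtle program step by step:
Start: pos=(2,-8), heading=315, pen down
LT 90: heading 315 -> 45
BK 6.4: (2,-8) -> (-2.525,-12.525) [heading=45, draw]
LT 180: heading 45 -> 225
LT 45: heading 225 -> 270
FD 10.7: (-2.525,-12.525) -> (-2.525,-23.225) [heading=270, draw]
FD 7.4: (-2.525,-23.225) -> (-2.525,-30.625) [heading=270, draw]
RT 180: heading 270 -> 90
RT 226: heading 90 -> 224
FD 2: (-2.525,-30.625) -> (-3.964,-32.015) [heading=224, draw]
RT 286: heading 224 -> 298
LT 305: heading 298 -> 243
RT 90: heading 243 -> 153
FD 11.3: (-3.964,-32.015) -> (-14.033,-26.885) [heading=153, draw]
RT 135: heading 153 -> 18
Final: pos=(-14.033,-26.885), heading=18, 5 segment(s) drawn

Segment lengths:
  seg 1: (2,-8) -> (-2.525,-12.525), length = 6.4
  seg 2: (-2.525,-12.525) -> (-2.525,-23.225), length = 10.7
  seg 3: (-2.525,-23.225) -> (-2.525,-30.625), length = 7.4
  seg 4: (-2.525,-30.625) -> (-3.964,-32.015), length = 2
  seg 5: (-3.964,-32.015) -> (-14.033,-26.885), length = 11.3
Total = 37.8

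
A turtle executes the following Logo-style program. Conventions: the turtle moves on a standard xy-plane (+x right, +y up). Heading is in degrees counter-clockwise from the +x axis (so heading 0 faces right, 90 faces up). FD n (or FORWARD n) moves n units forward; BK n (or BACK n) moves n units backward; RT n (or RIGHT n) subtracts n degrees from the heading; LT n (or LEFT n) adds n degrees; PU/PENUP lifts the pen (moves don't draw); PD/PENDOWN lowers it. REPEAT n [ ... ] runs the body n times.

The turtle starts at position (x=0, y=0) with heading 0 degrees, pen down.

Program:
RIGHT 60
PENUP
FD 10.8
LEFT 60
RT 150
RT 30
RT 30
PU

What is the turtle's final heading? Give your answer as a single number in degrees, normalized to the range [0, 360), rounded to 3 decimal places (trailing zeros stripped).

Executing turtle program step by step:
Start: pos=(0,0), heading=0, pen down
RT 60: heading 0 -> 300
PU: pen up
FD 10.8: (0,0) -> (5.4,-9.353) [heading=300, move]
LT 60: heading 300 -> 0
RT 150: heading 0 -> 210
RT 30: heading 210 -> 180
RT 30: heading 180 -> 150
PU: pen up
Final: pos=(5.4,-9.353), heading=150, 0 segment(s) drawn

Answer: 150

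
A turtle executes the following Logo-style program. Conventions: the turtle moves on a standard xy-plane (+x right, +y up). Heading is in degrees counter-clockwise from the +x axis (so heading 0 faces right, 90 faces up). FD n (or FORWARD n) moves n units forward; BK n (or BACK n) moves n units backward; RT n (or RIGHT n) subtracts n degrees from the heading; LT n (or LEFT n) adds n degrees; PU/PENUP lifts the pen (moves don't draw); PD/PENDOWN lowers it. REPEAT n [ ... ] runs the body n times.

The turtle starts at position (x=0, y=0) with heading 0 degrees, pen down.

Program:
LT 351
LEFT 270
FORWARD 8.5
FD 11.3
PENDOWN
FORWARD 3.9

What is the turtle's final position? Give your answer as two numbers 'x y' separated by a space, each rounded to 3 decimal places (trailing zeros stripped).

Executing turtle program step by step:
Start: pos=(0,0), heading=0, pen down
LT 351: heading 0 -> 351
LT 270: heading 351 -> 261
FD 8.5: (0,0) -> (-1.33,-8.395) [heading=261, draw]
FD 11.3: (-1.33,-8.395) -> (-3.097,-19.556) [heading=261, draw]
PD: pen down
FD 3.9: (-3.097,-19.556) -> (-3.707,-23.408) [heading=261, draw]
Final: pos=(-3.707,-23.408), heading=261, 3 segment(s) drawn

Answer: -3.707 -23.408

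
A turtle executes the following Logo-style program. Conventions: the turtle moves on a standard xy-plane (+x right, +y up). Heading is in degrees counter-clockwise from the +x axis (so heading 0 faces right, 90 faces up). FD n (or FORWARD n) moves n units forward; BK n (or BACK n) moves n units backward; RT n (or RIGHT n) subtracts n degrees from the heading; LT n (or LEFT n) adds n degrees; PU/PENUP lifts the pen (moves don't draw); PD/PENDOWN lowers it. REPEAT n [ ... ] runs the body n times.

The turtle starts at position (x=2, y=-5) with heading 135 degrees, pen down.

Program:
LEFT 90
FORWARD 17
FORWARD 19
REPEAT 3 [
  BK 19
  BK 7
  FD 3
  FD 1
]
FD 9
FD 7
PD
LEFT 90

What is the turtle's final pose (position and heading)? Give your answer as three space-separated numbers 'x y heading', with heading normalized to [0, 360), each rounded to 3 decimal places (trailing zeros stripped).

Answer: 11.899 4.899 315

Derivation:
Executing turtle program step by step:
Start: pos=(2,-5), heading=135, pen down
LT 90: heading 135 -> 225
FD 17: (2,-5) -> (-10.021,-17.021) [heading=225, draw]
FD 19: (-10.021,-17.021) -> (-23.456,-30.456) [heading=225, draw]
REPEAT 3 [
  -- iteration 1/3 --
  BK 19: (-23.456,-30.456) -> (-10.021,-17.021) [heading=225, draw]
  BK 7: (-10.021,-17.021) -> (-5.071,-12.071) [heading=225, draw]
  FD 3: (-5.071,-12.071) -> (-7.192,-14.192) [heading=225, draw]
  FD 1: (-7.192,-14.192) -> (-7.899,-14.899) [heading=225, draw]
  -- iteration 2/3 --
  BK 19: (-7.899,-14.899) -> (5.536,-1.464) [heading=225, draw]
  BK 7: (5.536,-1.464) -> (10.485,3.485) [heading=225, draw]
  FD 3: (10.485,3.485) -> (8.364,1.364) [heading=225, draw]
  FD 1: (8.364,1.364) -> (7.657,0.657) [heading=225, draw]
  -- iteration 3/3 --
  BK 19: (7.657,0.657) -> (21.092,14.092) [heading=225, draw]
  BK 7: (21.092,14.092) -> (26.042,19.042) [heading=225, draw]
  FD 3: (26.042,19.042) -> (23.92,16.92) [heading=225, draw]
  FD 1: (23.92,16.92) -> (23.213,16.213) [heading=225, draw]
]
FD 9: (23.213,16.213) -> (16.849,9.849) [heading=225, draw]
FD 7: (16.849,9.849) -> (11.899,4.899) [heading=225, draw]
PD: pen down
LT 90: heading 225 -> 315
Final: pos=(11.899,4.899), heading=315, 16 segment(s) drawn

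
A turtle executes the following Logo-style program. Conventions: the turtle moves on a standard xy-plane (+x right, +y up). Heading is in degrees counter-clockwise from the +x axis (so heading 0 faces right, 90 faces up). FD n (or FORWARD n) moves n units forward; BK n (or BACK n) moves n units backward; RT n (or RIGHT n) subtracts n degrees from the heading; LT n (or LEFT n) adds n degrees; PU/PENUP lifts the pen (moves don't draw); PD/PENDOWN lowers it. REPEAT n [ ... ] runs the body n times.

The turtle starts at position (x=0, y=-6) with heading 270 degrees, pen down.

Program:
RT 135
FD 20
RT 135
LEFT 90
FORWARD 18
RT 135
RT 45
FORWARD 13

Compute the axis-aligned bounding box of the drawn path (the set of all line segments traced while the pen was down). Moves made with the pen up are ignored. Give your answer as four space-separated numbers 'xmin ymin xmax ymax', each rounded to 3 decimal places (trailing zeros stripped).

Answer: -14.142 -6 0 26.142

Derivation:
Executing turtle program step by step:
Start: pos=(0,-6), heading=270, pen down
RT 135: heading 270 -> 135
FD 20: (0,-6) -> (-14.142,8.142) [heading=135, draw]
RT 135: heading 135 -> 0
LT 90: heading 0 -> 90
FD 18: (-14.142,8.142) -> (-14.142,26.142) [heading=90, draw]
RT 135: heading 90 -> 315
RT 45: heading 315 -> 270
FD 13: (-14.142,26.142) -> (-14.142,13.142) [heading=270, draw]
Final: pos=(-14.142,13.142), heading=270, 3 segment(s) drawn

Segment endpoints: x in {-14.142, -14.142, 0}, y in {-6, 8.142, 13.142, 26.142}
xmin=-14.142, ymin=-6, xmax=0, ymax=26.142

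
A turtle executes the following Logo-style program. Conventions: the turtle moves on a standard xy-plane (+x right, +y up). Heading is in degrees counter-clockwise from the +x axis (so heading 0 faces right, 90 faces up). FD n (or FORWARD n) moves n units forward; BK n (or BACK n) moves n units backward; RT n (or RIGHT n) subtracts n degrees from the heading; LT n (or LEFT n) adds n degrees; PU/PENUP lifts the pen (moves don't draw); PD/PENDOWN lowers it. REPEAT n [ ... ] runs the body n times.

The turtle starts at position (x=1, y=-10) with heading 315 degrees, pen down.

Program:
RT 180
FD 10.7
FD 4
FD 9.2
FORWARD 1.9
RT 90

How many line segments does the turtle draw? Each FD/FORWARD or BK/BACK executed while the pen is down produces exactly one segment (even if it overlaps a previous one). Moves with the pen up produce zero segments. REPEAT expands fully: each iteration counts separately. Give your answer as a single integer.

Executing turtle program step by step:
Start: pos=(1,-10), heading=315, pen down
RT 180: heading 315 -> 135
FD 10.7: (1,-10) -> (-6.566,-2.434) [heading=135, draw]
FD 4: (-6.566,-2.434) -> (-9.394,0.394) [heading=135, draw]
FD 9.2: (-9.394,0.394) -> (-15.9,6.9) [heading=135, draw]
FD 1.9: (-15.9,6.9) -> (-17.243,8.243) [heading=135, draw]
RT 90: heading 135 -> 45
Final: pos=(-17.243,8.243), heading=45, 4 segment(s) drawn
Segments drawn: 4

Answer: 4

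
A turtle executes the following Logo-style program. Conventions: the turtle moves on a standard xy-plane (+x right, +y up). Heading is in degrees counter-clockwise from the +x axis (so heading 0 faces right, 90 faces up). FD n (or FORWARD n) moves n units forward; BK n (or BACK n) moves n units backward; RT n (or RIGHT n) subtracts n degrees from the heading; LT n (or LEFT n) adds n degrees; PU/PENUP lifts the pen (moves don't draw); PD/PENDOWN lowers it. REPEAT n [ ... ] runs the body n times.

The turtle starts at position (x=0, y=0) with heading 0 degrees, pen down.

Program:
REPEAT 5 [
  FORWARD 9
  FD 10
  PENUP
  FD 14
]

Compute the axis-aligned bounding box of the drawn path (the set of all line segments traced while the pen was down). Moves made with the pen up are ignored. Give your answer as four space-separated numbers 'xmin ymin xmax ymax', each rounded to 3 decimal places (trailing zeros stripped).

Answer: 0 0 19 0

Derivation:
Executing turtle program step by step:
Start: pos=(0,0), heading=0, pen down
REPEAT 5 [
  -- iteration 1/5 --
  FD 9: (0,0) -> (9,0) [heading=0, draw]
  FD 10: (9,0) -> (19,0) [heading=0, draw]
  PU: pen up
  FD 14: (19,0) -> (33,0) [heading=0, move]
  -- iteration 2/5 --
  FD 9: (33,0) -> (42,0) [heading=0, move]
  FD 10: (42,0) -> (52,0) [heading=0, move]
  PU: pen up
  FD 14: (52,0) -> (66,0) [heading=0, move]
  -- iteration 3/5 --
  FD 9: (66,0) -> (75,0) [heading=0, move]
  FD 10: (75,0) -> (85,0) [heading=0, move]
  PU: pen up
  FD 14: (85,0) -> (99,0) [heading=0, move]
  -- iteration 4/5 --
  FD 9: (99,0) -> (108,0) [heading=0, move]
  FD 10: (108,0) -> (118,0) [heading=0, move]
  PU: pen up
  FD 14: (118,0) -> (132,0) [heading=0, move]
  -- iteration 5/5 --
  FD 9: (132,0) -> (141,0) [heading=0, move]
  FD 10: (141,0) -> (151,0) [heading=0, move]
  PU: pen up
  FD 14: (151,0) -> (165,0) [heading=0, move]
]
Final: pos=(165,0), heading=0, 2 segment(s) drawn

Segment endpoints: x in {0, 9, 19}, y in {0}
xmin=0, ymin=0, xmax=19, ymax=0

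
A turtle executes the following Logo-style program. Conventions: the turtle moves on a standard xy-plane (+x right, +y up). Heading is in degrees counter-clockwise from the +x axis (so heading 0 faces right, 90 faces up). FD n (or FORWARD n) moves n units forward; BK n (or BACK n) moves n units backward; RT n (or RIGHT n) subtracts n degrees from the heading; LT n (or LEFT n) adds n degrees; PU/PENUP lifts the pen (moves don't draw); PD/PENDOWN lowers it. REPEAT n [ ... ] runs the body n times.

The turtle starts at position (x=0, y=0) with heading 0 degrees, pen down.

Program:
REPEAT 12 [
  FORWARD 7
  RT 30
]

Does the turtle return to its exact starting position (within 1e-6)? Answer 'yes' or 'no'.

Answer: yes

Derivation:
Executing turtle program step by step:
Start: pos=(0,0), heading=0, pen down
REPEAT 12 [
  -- iteration 1/12 --
  FD 7: (0,0) -> (7,0) [heading=0, draw]
  RT 30: heading 0 -> 330
  -- iteration 2/12 --
  FD 7: (7,0) -> (13.062,-3.5) [heading=330, draw]
  RT 30: heading 330 -> 300
  -- iteration 3/12 --
  FD 7: (13.062,-3.5) -> (16.562,-9.562) [heading=300, draw]
  RT 30: heading 300 -> 270
  -- iteration 4/12 --
  FD 7: (16.562,-9.562) -> (16.562,-16.562) [heading=270, draw]
  RT 30: heading 270 -> 240
  -- iteration 5/12 --
  FD 7: (16.562,-16.562) -> (13.062,-22.624) [heading=240, draw]
  RT 30: heading 240 -> 210
  -- iteration 6/12 --
  FD 7: (13.062,-22.624) -> (7,-26.124) [heading=210, draw]
  RT 30: heading 210 -> 180
  -- iteration 7/12 --
  FD 7: (7,-26.124) -> (0,-26.124) [heading=180, draw]
  RT 30: heading 180 -> 150
  -- iteration 8/12 --
  FD 7: (0,-26.124) -> (-6.062,-22.624) [heading=150, draw]
  RT 30: heading 150 -> 120
  -- iteration 9/12 --
  FD 7: (-6.062,-22.624) -> (-9.562,-16.562) [heading=120, draw]
  RT 30: heading 120 -> 90
  -- iteration 10/12 --
  FD 7: (-9.562,-16.562) -> (-9.562,-9.562) [heading=90, draw]
  RT 30: heading 90 -> 60
  -- iteration 11/12 --
  FD 7: (-9.562,-9.562) -> (-6.062,-3.5) [heading=60, draw]
  RT 30: heading 60 -> 30
  -- iteration 12/12 --
  FD 7: (-6.062,-3.5) -> (0,0) [heading=30, draw]
  RT 30: heading 30 -> 0
]
Final: pos=(0,0), heading=0, 12 segment(s) drawn

Start position: (0, 0)
Final position: (0, 0)
Distance = 0; < 1e-6 -> CLOSED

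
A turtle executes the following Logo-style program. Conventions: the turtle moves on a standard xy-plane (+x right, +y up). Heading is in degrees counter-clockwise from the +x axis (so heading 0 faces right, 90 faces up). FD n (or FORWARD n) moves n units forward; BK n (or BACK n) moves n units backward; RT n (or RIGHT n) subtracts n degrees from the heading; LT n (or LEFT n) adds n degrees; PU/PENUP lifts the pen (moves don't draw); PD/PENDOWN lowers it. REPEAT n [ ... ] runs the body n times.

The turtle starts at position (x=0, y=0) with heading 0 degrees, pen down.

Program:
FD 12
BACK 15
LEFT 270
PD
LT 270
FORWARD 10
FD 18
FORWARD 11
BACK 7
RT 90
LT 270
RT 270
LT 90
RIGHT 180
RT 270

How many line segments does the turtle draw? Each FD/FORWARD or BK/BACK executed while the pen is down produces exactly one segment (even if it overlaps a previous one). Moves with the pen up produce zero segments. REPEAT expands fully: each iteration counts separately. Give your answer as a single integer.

Executing turtle program step by step:
Start: pos=(0,0), heading=0, pen down
FD 12: (0,0) -> (12,0) [heading=0, draw]
BK 15: (12,0) -> (-3,0) [heading=0, draw]
LT 270: heading 0 -> 270
PD: pen down
LT 270: heading 270 -> 180
FD 10: (-3,0) -> (-13,0) [heading=180, draw]
FD 18: (-13,0) -> (-31,0) [heading=180, draw]
FD 11: (-31,0) -> (-42,0) [heading=180, draw]
BK 7: (-42,0) -> (-35,0) [heading=180, draw]
RT 90: heading 180 -> 90
LT 270: heading 90 -> 0
RT 270: heading 0 -> 90
LT 90: heading 90 -> 180
RT 180: heading 180 -> 0
RT 270: heading 0 -> 90
Final: pos=(-35,0), heading=90, 6 segment(s) drawn
Segments drawn: 6

Answer: 6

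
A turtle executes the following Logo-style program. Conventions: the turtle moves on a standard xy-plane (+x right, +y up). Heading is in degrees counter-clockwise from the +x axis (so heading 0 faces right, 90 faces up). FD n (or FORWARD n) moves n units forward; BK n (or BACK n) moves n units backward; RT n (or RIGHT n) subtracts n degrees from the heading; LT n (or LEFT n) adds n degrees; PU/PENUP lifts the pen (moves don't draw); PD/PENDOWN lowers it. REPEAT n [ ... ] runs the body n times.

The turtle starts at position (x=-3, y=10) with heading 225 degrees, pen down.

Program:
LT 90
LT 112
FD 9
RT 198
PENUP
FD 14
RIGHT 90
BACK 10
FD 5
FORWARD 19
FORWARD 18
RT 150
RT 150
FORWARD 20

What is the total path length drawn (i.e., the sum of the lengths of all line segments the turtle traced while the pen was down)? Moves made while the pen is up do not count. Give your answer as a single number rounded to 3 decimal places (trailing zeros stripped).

Executing turtle program step by step:
Start: pos=(-3,10), heading=225, pen down
LT 90: heading 225 -> 315
LT 112: heading 315 -> 67
FD 9: (-3,10) -> (0.517,18.285) [heading=67, draw]
RT 198: heading 67 -> 229
PU: pen up
FD 14: (0.517,18.285) -> (-8.668,7.719) [heading=229, move]
RT 90: heading 229 -> 139
BK 10: (-8.668,7.719) -> (-1.121,1.158) [heading=139, move]
FD 5: (-1.121,1.158) -> (-4.895,4.438) [heading=139, move]
FD 19: (-4.895,4.438) -> (-19.234,16.903) [heading=139, move]
FD 18: (-19.234,16.903) -> (-32.819,28.712) [heading=139, move]
RT 150: heading 139 -> 349
RT 150: heading 349 -> 199
FD 20: (-32.819,28.712) -> (-51.729,22.201) [heading=199, move]
Final: pos=(-51.729,22.201), heading=199, 1 segment(s) drawn

Segment lengths:
  seg 1: (-3,10) -> (0.517,18.285), length = 9
Total = 9

Answer: 9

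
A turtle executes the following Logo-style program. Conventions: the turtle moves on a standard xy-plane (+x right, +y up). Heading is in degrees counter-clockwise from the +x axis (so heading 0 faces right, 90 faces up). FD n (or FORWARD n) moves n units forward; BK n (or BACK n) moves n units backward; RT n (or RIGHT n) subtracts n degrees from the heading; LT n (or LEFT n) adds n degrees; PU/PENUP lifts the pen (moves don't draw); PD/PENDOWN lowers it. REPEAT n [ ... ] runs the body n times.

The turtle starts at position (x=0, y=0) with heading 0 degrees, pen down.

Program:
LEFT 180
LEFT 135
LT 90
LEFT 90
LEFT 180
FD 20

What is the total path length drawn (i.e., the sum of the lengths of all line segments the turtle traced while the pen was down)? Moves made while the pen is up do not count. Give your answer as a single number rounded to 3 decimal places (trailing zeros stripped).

Executing turtle program step by step:
Start: pos=(0,0), heading=0, pen down
LT 180: heading 0 -> 180
LT 135: heading 180 -> 315
LT 90: heading 315 -> 45
LT 90: heading 45 -> 135
LT 180: heading 135 -> 315
FD 20: (0,0) -> (14.142,-14.142) [heading=315, draw]
Final: pos=(14.142,-14.142), heading=315, 1 segment(s) drawn

Segment lengths:
  seg 1: (0,0) -> (14.142,-14.142), length = 20
Total = 20

Answer: 20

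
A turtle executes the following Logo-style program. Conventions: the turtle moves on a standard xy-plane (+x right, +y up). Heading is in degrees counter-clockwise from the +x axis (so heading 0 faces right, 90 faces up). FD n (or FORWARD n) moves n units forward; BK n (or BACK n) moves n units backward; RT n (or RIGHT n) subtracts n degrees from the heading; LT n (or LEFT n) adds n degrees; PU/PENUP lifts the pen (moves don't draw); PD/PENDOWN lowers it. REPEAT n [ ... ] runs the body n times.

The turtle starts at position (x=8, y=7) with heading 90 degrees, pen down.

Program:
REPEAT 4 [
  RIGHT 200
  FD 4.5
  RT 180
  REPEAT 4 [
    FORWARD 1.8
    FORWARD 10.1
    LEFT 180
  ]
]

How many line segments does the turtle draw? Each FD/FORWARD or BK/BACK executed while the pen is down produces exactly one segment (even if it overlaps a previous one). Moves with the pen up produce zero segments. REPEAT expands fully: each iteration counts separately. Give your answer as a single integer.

Executing turtle program step by step:
Start: pos=(8,7), heading=90, pen down
REPEAT 4 [
  -- iteration 1/4 --
  RT 200: heading 90 -> 250
  FD 4.5: (8,7) -> (6.461,2.771) [heading=250, draw]
  RT 180: heading 250 -> 70
  REPEAT 4 [
    -- iteration 1/4 --
    FD 1.8: (6.461,2.771) -> (7.077,4.463) [heading=70, draw]
    FD 10.1: (7.077,4.463) -> (10.531,13.954) [heading=70, draw]
    LT 180: heading 70 -> 250
    -- iteration 2/4 --
    FD 1.8: (10.531,13.954) -> (9.915,12.262) [heading=250, draw]
    FD 10.1: (9.915,12.262) -> (6.461,2.771) [heading=250, draw]
    LT 180: heading 250 -> 70
    -- iteration 3/4 --
    FD 1.8: (6.461,2.771) -> (7.077,4.463) [heading=70, draw]
    FD 10.1: (7.077,4.463) -> (10.531,13.954) [heading=70, draw]
    LT 180: heading 70 -> 250
    -- iteration 4/4 --
    FD 1.8: (10.531,13.954) -> (9.915,12.262) [heading=250, draw]
    FD 10.1: (9.915,12.262) -> (6.461,2.771) [heading=250, draw]
    LT 180: heading 250 -> 70
  ]
  -- iteration 2/4 --
  RT 200: heading 70 -> 230
  FD 4.5: (6.461,2.771) -> (3.568,-0.676) [heading=230, draw]
  RT 180: heading 230 -> 50
  REPEAT 4 [
    -- iteration 1/4 --
    FD 1.8: (3.568,-0.676) -> (4.725,0.703) [heading=50, draw]
    FD 10.1: (4.725,0.703) -> (11.218,8.44) [heading=50, draw]
    LT 180: heading 50 -> 230
    -- iteration 2/4 --
    FD 1.8: (11.218,8.44) -> (10.061,7.061) [heading=230, draw]
    FD 10.1: (10.061,7.061) -> (3.568,-0.676) [heading=230, draw]
    LT 180: heading 230 -> 50
    -- iteration 3/4 --
    FD 1.8: (3.568,-0.676) -> (4.725,0.703) [heading=50, draw]
    FD 10.1: (4.725,0.703) -> (11.218,8.44) [heading=50, draw]
    LT 180: heading 50 -> 230
    -- iteration 4/4 --
    FD 1.8: (11.218,8.44) -> (10.061,7.061) [heading=230, draw]
    FD 10.1: (10.061,7.061) -> (3.568,-0.676) [heading=230, draw]
    LT 180: heading 230 -> 50
  ]
  -- iteration 3/4 --
  RT 200: heading 50 -> 210
  FD 4.5: (3.568,-0.676) -> (-0.329,-2.926) [heading=210, draw]
  RT 180: heading 210 -> 30
  REPEAT 4 [
    -- iteration 1/4 --
    FD 1.8: (-0.329,-2.926) -> (1.23,-2.026) [heading=30, draw]
    FD 10.1: (1.23,-2.026) -> (9.977,3.024) [heading=30, draw]
    LT 180: heading 30 -> 210
    -- iteration 2/4 --
    FD 1.8: (9.977,3.024) -> (8.418,2.124) [heading=210, draw]
    FD 10.1: (8.418,2.124) -> (-0.329,-2.926) [heading=210, draw]
    LT 180: heading 210 -> 30
    -- iteration 3/4 --
    FD 1.8: (-0.329,-2.926) -> (1.23,-2.026) [heading=30, draw]
    FD 10.1: (1.23,-2.026) -> (9.977,3.024) [heading=30, draw]
    LT 180: heading 30 -> 210
    -- iteration 4/4 --
    FD 1.8: (9.977,3.024) -> (8.418,2.124) [heading=210, draw]
    FD 10.1: (8.418,2.124) -> (-0.329,-2.926) [heading=210, draw]
    LT 180: heading 210 -> 30
  ]
  -- iteration 4/4 --
  RT 200: heading 30 -> 190
  FD 4.5: (-0.329,-2.926) -> (-4.76,-3.707) [heading=190, draw]
  RT 180: heading 190 -> 10
  REPEAT 4 [
    -- iteration 1/4 --
    FD 1.8: (-4.76,-3.707) -> (-2.988,-3.395) [heading=10, draw]
    FD 10.1: (-2.988,-3.395) -> (6.959,-1.641) [heading=10, draw]
    LT 180: heading 10 -> 190
    -- iteration 2/4 --
    FD 1.8: (6.959,-1.641) -> (5.186,-1.953) [heading=190, draw]
    FD 10.1: (5.186,-1.953) -> (-4.76,-3.707) [heading=190, draw]
    LT 180: heading 190 -> 10
    -- iteration 3/4 --
    FD 1.8: (-4.76,-3.707) -> (-2.988,-3.395) [heading=10, draw]
    FD 10.1: (-2.988,-3.395) -> (6.959,-1.641) [heading=10, draw]
    LT 180: heading 10 -> 190
    -- iteration 4/4 --
    FD 1.8: (6.959,-1.641) -> (5.186,-1.953) [heading=190, draw]
    FD 10.1: (5.186,-1.953) -> (-4.76,-3.707) [heading=190, draw]
    LT 180: heading 190 -> 10
  ]
]
Final: pos=(-4.76,-3.707), heading=10, 36 segment(s) drawn
Segments drawn: 36

Answer: 36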